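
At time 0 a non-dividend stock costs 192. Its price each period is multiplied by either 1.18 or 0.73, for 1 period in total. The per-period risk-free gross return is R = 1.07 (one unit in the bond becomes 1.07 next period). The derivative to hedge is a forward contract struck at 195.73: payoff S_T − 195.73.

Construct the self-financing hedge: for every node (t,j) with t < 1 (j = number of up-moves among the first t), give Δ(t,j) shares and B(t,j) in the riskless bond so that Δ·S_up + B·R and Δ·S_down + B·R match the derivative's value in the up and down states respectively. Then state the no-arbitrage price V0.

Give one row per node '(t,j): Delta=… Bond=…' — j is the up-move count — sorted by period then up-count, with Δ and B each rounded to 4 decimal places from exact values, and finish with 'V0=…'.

Since d<R<u, set p* = (R−d)/(u−d) = 0.7556; price each node as the discounted p*-expectation of its children.
Terminal values V(1,·): V(1,0)=-55.5700, V(1,1)=30.8300
(0,0): S=192.0000. Δ = (V_up−V_dn)/(S_up−S_dn) = (30.8300−-55.5700)/(226.5600−140.1600) = 1.0000. V = [p*·30.8300 + (1−p*)·-55.5700]/1.07 = 9.0748. B = V − Δ·S = -182.9252.
Each (Δ,B) replicates both successor values, so the strategy is self-financing and V0 is arbitrage-free.

(0,0): Delta=1.0000 Bond=-182.9252
V0=9.0748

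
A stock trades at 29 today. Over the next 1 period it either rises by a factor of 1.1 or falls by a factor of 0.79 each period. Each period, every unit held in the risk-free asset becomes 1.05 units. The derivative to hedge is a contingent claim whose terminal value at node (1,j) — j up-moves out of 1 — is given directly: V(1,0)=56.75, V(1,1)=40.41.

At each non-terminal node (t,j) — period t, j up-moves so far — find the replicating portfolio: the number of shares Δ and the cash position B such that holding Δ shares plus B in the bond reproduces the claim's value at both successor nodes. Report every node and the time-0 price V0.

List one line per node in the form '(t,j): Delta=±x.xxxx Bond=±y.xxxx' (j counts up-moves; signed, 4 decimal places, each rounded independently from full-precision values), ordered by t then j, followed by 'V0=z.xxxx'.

No-arbitrage ⇒ martingale measure with p* = (R−d)/(u−d) = 0.8387.
At expiry t=1: V(1,0)=56.7500, V(1,1)=40.4100
Node (0,0) S=29.0000: V=(p*·40.4100+(1−p*)·56.7500)/1.05=40.9957; Δ=(40.4100−56.7500)/(31.9000−22.9100)=-1.8176; B=V−Δ·S=93.7054
Root portfolio cost Δ·29+B reproduces V0=40.9957.

(0,0): Delta=-1.8176 Bond=93.7054
V0=40.9957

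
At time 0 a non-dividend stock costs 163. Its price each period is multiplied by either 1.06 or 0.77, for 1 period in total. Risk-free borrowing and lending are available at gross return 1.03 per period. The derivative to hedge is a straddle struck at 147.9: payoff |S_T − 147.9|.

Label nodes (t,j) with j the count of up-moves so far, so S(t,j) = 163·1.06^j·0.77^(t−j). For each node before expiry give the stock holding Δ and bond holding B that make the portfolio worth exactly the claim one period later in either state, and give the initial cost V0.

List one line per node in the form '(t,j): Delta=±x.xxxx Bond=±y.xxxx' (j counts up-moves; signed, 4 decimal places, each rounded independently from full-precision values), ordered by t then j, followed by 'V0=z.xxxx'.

(0,0): Delta=0.0527 Bond=15.3190
V0=23.9053

Since d<R<u, set p* = (R−d)/(u−d) = 0.8966; price each node as the discounted p*-expectation of its children.
Payoff layer (t=1): V(1,0)=22.3900, V(1,1)=24.8800
(0,0): S=163.0000. Δ = (V_up−V_dn)/(S_up−S_dn) = (24.8800−22.3900)/(172.7800−125.5100) = 0.0527. V = [p*·24.8800 + (1−p*)·22.3900]/1.03 = 23.9053. B = V − Δ·S = 15.3190.
The time-0 hedge costs 23.9053, which is the no-arbitrage price.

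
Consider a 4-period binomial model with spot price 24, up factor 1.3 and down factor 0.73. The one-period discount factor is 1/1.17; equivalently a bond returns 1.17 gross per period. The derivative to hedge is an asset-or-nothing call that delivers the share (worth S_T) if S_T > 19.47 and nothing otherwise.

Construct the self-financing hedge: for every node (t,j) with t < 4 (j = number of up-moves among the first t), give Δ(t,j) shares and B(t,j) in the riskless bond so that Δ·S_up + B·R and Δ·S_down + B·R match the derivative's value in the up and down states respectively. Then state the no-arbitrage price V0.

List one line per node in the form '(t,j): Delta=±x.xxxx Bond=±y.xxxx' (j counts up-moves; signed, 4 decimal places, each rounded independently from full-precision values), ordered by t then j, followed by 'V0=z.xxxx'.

(0,0): Delta=1.0638 Bond=-1.7794
(1,0): Delta=1.2924 Bond=-6.0857
(1,1): Delta=1.0259 Bond=-0.8990
(2,0): Delta=1.9562 Bond=-15.6098
(2,1): Delta=1.1822 Bond=-4.6120
(2,2): Delta=1.0000 Bond=0.0000
(3,0): Delta=0.0000 Bond=0.0000
(3,1): Delta=2.2807 Bond=-23.6595
(3,2): Delta=1.0000 Bond=0.0000
(3,3): Delta=1.0000 Bond=0.0000
V0=23.7529

The replicating-portfolio and risk-neutral prices coincide; use p* = (1.17−0.73)/(1.3−0.73) = 0.7719 for the latter.
Terminal payoffs: V(4,0)=0.0000, V(4,1)=0.0000, V(4,2)=21.6144, V(4,3)=38.4914, V(4,4)=68.5464
  t=3,j=0: stock 9.3364 → up 12.1373 (V=0.0000), down 6.8156 (V=0.0000). Price 0.0000; hedge Δ=0.0000, bond B=0.0000.
  t=3,j=1: stock 16.6265 → up 21.6144 (V=21.6144), down 12.1373 (V=0.0000). Price 14.2605; hedge Δ=2.2807, bond B=-23.6595.
  t=3,j=2: stock 29.6088 → up 38.4914 (V=38.4914), down 21.6144 (V=21.6144). Price 29.6088; hedge Δ=1.0000, bond B=0.0000.
  t=3,j=3: stock 52.7280 → up 68.5464 (V=68.5464), down 38.4914 (V=38.4914). Price 52.7280; hedge Δ=1.0000, bond B=0.0000.
  t=2,j=0: stock 12.7896 → up 16.6265 (V=14.2605), down 9.3364 (V=0.0000). Price 9.4087; hedge Δ=1.9562, bond B=-15.6098.
  t=2,j=1: stock 22.7760 → up 29.6088 (V=29.6088), down 16.6265 (V=14.2605). Price 22.3148; hedge Δ=1.1822, bond B=-4.6120.
  t=2,j=2: stock 40.5600 → up 52.7280 (V=52.7280), down 29.6088 (V=29.6088). Price 40.5600; hedge Δ=1.0000, bond B=0.0000.
  t=1,j=0: stock 17.5200 → up 22.7760 (V=22.3148), down 12.7896 (V=9.4087). Price 16.5567; hedge Δ=1.2924, bond B=-6.0857.
  t=1,j=1: stock 31.2000 → up 40.5600 (V=40.5600), down 22.7760 (V=22.3148). Price 31.1101; hedge Δ=1.0259, bond B=-0.8990.
  t=0,j=0: stock 24.0000 → up 31.2000 (V=31.1101), down 17.5200 (V=16.5567). Price 23.7529; hedge Δ=1.0638, bond B=-1.7794.
Check: Δ(0,0)·S0 + B(0,0) = 23.7529 = V0.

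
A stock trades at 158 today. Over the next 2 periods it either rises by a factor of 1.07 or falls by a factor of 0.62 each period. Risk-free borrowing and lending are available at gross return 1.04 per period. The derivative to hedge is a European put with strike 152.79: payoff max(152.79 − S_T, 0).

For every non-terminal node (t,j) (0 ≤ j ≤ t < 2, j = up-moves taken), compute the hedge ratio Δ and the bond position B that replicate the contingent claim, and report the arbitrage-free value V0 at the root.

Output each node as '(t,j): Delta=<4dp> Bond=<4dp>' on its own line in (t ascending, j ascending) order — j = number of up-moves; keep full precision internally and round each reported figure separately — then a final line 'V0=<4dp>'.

(0,0): Delta=-0.6453 Bond=107.8496
(1,0): Delta=-1.0000 Bond=146.9135
(1,1): Delta=-0.6306 Bond=109.6814
V0=5.8978

The replicating-portfolio and risk-neutral prices coincide; use p* = (1.04−0.62)/(1.07−0.62) = 0.9333 for the latter.
At expiry t=2: V(2,0)=92.0548, V(2,1)=47.9728, V(2,2)=0.0000
Node (1,0) S=97.9600: V=(p*·47.9728+(1−p*)·92.0548)/1.04=48.9535; Δ=(47.9728−92.0548)/(104.8172−60.7352)=-1.0000; B=V−Δ·S=146.9135
Node (1,1) S=169.0600: V=(p*·0.0000+(1−p*)·47.9728)/1.04=3.0752; Δ=(0.0000−47.9728)/(180.8942−104.8172)=-0.6306; B=V−Δ·S=109.6814
Node (0,0) S=158.0000: V=(p*·3.0752+(1−p*)·48.9535)/1.04=5.8978; Δ=(3.0752−48.9535)/(169.0600−97.9600)=-0.6453; B=V−Δ·S=107.8496
Self-financing check: at every node Δ·S+B equals the discounted successor values.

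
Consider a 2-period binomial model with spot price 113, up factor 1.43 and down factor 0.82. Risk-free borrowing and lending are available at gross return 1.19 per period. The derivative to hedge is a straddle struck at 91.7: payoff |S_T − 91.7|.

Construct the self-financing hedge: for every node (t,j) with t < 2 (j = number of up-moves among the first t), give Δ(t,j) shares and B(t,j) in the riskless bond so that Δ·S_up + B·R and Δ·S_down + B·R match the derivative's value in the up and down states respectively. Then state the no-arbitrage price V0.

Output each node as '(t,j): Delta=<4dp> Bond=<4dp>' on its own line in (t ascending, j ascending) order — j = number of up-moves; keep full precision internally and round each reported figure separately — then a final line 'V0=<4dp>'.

The replicating-portfolio and risk-neutral prices coincide; use p* = (1.19−0.82)/(1.43−0.82) = 0.6066 for the latter.
Terminal values V(2,·): V(2,0)=15.7188, V(2,1)=40.8038, V(2,2)=139.3737
Node (1,0) S=92.6600: V=(p*·40.8038+(1−p*)·15.7188)/1.19=25.9952; Δ=(40.8038−15.7188)/(132.5038−75.9812)=0.4438; B=V−Δ·S=-15.1277
Node (1,1) S=161.5900: V=(p*·139.3737+(1−p*)·40.8038)/1.19=84.5312; Δ=(139.3737−40.8038)/(231.0737−132.5038)=1.0000; B=V−Δ·S=-77.0588
Node (0,0) S=113.0000: V=(p*·84.5312+(1−p*)·25.9952)/1.19=51.6812; Δ=(84.5312−25.9952)/(161.5900−92.6600)=0.8492; B=V−Δ·S=-44.2794
Each (Δ,B) replicates both successor values, so the strategy is self-financing and V0 is arbitrage-free.

(0,0): Delta=0.8492 Bond=-44.2794
(1,0): Delta=0.4438 Bond=-15.1277
(1,1): Delta=1.0000 Bond=-77.0588
V0=51.6812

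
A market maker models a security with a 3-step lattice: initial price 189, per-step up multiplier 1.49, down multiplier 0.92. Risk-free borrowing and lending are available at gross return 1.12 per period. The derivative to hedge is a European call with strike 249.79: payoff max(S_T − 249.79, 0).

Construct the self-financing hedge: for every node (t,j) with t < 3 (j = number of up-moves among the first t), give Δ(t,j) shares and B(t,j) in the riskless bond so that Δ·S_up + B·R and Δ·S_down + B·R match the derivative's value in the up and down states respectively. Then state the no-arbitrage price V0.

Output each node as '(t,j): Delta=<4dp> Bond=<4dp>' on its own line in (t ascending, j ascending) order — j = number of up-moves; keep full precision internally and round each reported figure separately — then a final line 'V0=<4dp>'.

The replicating-portfolio and risk-neutral prices coincide; use p* = (1.12−0.92)/(1.49−0.92) = 0.3509 for the latter.
Terminal payoffs: V(3,0)=0.0000, V(3,1)=0.0000, V(3,2)=136.2410, V(3,3)=375.4124
(2,0): S=159.9696. Δ = (V_up−V_dn)/(S_up−S_dn) = (0.0000−0.0000)/(238.3547−147.1720) = 0.0000. V = [p*·0.0000 + (1−p*)·0.0000]/1.12 = 0.0000. B = V − Δ·S = 0.0000.
(2,1): S=259.0812. Δ = (V_up−V_dn)/(S_up−S_dn) = (136.2410−0.0000)/(386.0310−238.3547) = 0.9226. V = [p*·136.2410 + (1−p*)·0.0000]/1.12 = 42.6820. B = V − Δ·S = -196.3373.
(2,2): S=419.5989. Δ = (V_up−V_dn)/(S_up−S_dn) = (375.4124−136.2410)/(625.2024−386.0310) = 1.0000. V = [p*·375.4124 + (1−p*)·136.2410]/1.12 = 196.5721. B = V − Δ·S = -223.0268.
(1,0): S=173.8800. Δ = (V_up−V_dn)/(S_up−S_dn) = (42.6820−0.0000)/(259.0812−159.9696) = 0.4306. V = [p*·42.6820 + (1−p*)·0.0000]/1.12 = 13.3716. B = V − Δ·S = -61.5092.
(1,1): S=281.6100. Δ = (V_up−V_dn)/(S_up−S_dn) = (196.5721−42.6820)/(419.5989−259.0812) = 0.9587. V = [p*·196.5721 + (1−p*)·42.6820]/1.12 = 86.3201. B = V − Δ·S = -183.6625.
(0,0): S=189.0000. Δ = (V_up−V_dn)/(S_up−S_dn) = (86.3201−13.3716)/(281.6100−173.8800) = 0.6771. V = [p*·86.3201 + (1−p*)·13.3716]/1.12 = 34.7925. B = V − Δ·S = -93.1875.
Root portfolio cost Δ·189+B reproduces V0=34.7925.

(0,0): Delta=0.6771 Bond=-93.1875
(1,0): Delta=0.4306 Bond=-61.5092
(1,1): Delta=0.9587 Bond=-183.6625
(2,0): Delta=0.0000 Bond=0.0000
(2,1): Delta=0.9226 Bond=-196.3373
(2,2): Delta=1.0000 Bond=-223.0268
V0=34.7925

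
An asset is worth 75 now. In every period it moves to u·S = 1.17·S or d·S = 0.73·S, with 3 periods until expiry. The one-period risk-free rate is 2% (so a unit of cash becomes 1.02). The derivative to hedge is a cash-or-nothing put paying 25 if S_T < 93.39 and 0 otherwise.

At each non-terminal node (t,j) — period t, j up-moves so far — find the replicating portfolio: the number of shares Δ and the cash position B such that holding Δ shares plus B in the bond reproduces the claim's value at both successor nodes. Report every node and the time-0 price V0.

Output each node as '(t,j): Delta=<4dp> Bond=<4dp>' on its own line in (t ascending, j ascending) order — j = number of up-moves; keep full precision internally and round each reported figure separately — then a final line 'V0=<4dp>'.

(0,0): Delta=-0.3163 Bond=40.5366
(1,0): Delta=0.0000 Bond=24.0292
(1,1): Delta=-0.4184 Bond=50.3050
(2,0): Delta=0.0000 Bond=24.5098
(2,1): Delta=0.0000 Bond=24.5098
(2,2): Delta=-0.5534 Bond=65.1738
V0=16.8132

No-arbitrage ⇒ martingale measure with p* = (R−d)/(u−d) = 0.6591.
At expiry t=3: V(3,0)=25.0000, V(3,1)=25.0000, V(3,2)=25.0000, V(3,3)=0.0000
(2,0): S=39.9675. Δ = (V_up−V_dn)/(S_up−S_dn) = (25.0000−25.0000)/(46.7620−29.1763) = 0.0000. V = [p*·25.0000 + (1−p*)·25.0000]/1.02 = 24.5098. B = V − Δ·S = 24.5098.
(2,1): S=64.0575. Δ = (V_up−V_dn)/(S_up−S_dn) = (25.0000−25.0000)/(74.9473−46.7620) = 0.0000. V = [p*·25.0000 + (1−p*)·25.0000]/1.02 = 24.5098. B = V − Δ·S = 24.5098.
(2,2): S=102.6675. Δ = (V_up−V_dn)/(S_up−S_dn) = (0.0000−25.0000)/(120.1210−74.9473) = -0.5534. V = [p*·0.0000 + (1−p*)·25.0000]/1.02 = 8.3556. B = V − Δ·S = 65.1738.
(1,0): S=54.7500. Δ = (V_up−V_dn)/(S_up−S_dn) = (24.5098−24.5098)/(64.0575−39.9675) = 0.0000. V = [p*·24.5098 + (1−p*)·24.5098]/1.02 = 24.0292. B = V − Δ·S = 24.0292.
(1,1): S=87.7500. Δ = (V_up−V_dn)/(S_up−S_dn) = (8.3556−24.5098)/(102.6675−64.0575) = -0.4184. V = [p*·8.3556 + (1−p*)·24.5098]/1.02 = 13.5909. B = V − Δ·S = 50.3050.
(0,0): S=75.0000. Δ = (V_up−V_dn)/(S_up−S_dn) = (13.5909−24.0292)/(87.7500−54.7500) = -0.3163. V = [p*·13.5909 + (1−p*)·24.0292]/1.02 = 16.8132. B = V − Δ·S = 40.5366.
Root portfolio cost Δ·75+B reproduces V0=16.8132.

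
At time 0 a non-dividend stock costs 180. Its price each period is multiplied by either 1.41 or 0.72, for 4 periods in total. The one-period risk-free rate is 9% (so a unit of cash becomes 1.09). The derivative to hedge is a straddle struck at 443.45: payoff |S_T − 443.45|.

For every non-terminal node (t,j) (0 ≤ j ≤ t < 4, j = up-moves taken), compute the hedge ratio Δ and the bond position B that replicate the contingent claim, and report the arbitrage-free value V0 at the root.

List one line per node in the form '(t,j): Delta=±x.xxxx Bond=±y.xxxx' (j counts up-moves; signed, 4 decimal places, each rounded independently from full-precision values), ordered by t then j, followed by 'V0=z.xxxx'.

Under the risk-neutral measure, an up-move has probability p* = (R−d)/(u−d) = 0.5362 and values discount at R = 1.09.
Payoff layer (t=4): V(4,0)=395.0771, V(4,1)=348.7197, V(4,2)=257.9364, V(4,3)=80.1526, V(4,4)=268.0075
  t=3,j=0: stock 67.1846 → up 94.7303 (V=348.7197), down 48.3729 (V=395.0771). Price 339.6502; hedge Δ=-1.0000, bond B=406.8349.
  t=3,j=1: stock 131.5699 → up 185.5136 (V=257.9364), down 94.7303 (V=348.7197). Price 275.2649; hedge Δ=-1.0000, bond B=406.8349.
  t=3,j=2: stock 257.6578 → up 363.2974 (V=80.1526), down 185.5136 (V=257.9364). Price 149.1771; hedge Δ=-1.0000, bond B=406.8349.
  t=3,j=3: stock 504.5798 → up 711.4575 (V=268.0075), down 363.2974 (V=80.1526). Price 165.9508; hedge Δ=0.5396, bond B=-106.3027.
  t=2,j=0: stock 93.3120 → up 131.5699 (V=275.2649), down 67.1846 (V=339.6502). Price 279.9310; hedge Δ=-1.0000, bond B=373.2430.
  t=2,j=1: stock 182.7360 → up 257.6578 (V=149.1771), down 131.5699 (V=275.2649). Price 190.5070; hedge Δ=-1.0000, bond B=373.2430.
  t=2,j=2: stock 357.8580 → up 504.5798 (V=165.9508), down 257.6578 (V=149.1771). Price 145.1116; hedge Δ=0.0679, bond B=120.8019.
  t=1,j=0: stock 129.6000 → up 182.7360 (V=190.5070), down 93.3120 (V=279.9310). Price 212.8248; hedge Δ=-1.0000, bond B=342.4248.
  t=1,j=1: stock 253.8000 → up 357.8580 (V=145.1116), down 182.7360 (V=190.5070). Price 152.4445; hedge Δ=-0.2592, bond B=218.2349.
  t=0,j=0: stock 180.0000 → up 253.8000 (V=152.4445), down 129.6000 (V=212.8248). Price 165.5477; hedge Δ=-0.4862, bond B=253.0552.
Root portfolio cost Δ·180+B reproduces V0=165.5477.

(0,0): Delta=-0.4862 Bond=253.0552
(1,0): Delta=-1.0000 Bond=342.4248
(1,1): Delta=-0.2592 Bond=218.2349
(2,0): Delta=-1.0000 Bond=373.2430
(2,1): Delta=-1.0000 Bond=373.2430
(2,2): Delta=0.0679 Bond=120.8019
(3,0): Delta=-1.0000 Bond=406.8349
(3,1): Delta=-1.0000 Bond=406.8349
(3,2): Delta=-1.0000 Bond=406.8349
(3,3): Delta=0.5396 Bond=-106.3027
V0=165.5477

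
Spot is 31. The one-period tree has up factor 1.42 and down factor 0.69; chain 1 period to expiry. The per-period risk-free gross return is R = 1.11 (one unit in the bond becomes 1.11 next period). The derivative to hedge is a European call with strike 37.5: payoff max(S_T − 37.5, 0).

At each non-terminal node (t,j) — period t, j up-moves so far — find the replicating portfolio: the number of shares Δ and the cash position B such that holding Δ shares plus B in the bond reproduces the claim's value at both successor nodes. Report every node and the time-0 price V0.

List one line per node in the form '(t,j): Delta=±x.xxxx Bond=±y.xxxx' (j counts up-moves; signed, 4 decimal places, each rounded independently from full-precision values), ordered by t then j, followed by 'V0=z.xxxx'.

Since d<R<u, set p* = (R−d)/(u−d) = 0.5753; price each node as the discounted p*-expectation of its children.
At expiry t=1: V(1,0)=0.0000, V(1,1)=6.5200
Node (0,0) S=31.0000: V=(p*·6.5200+(1−p*)·0.0000)/1.11=3.3795; Δ=(6.5200−0.0000)/(44.0200−21.3900)=0.2881; B=V−Δ·S=-5.5520
Self-financing check: at every node Δ·S+B equals the discounted successor values.

(0,0): Delta=0.2881 Bond=-5.5520
V0=3.3795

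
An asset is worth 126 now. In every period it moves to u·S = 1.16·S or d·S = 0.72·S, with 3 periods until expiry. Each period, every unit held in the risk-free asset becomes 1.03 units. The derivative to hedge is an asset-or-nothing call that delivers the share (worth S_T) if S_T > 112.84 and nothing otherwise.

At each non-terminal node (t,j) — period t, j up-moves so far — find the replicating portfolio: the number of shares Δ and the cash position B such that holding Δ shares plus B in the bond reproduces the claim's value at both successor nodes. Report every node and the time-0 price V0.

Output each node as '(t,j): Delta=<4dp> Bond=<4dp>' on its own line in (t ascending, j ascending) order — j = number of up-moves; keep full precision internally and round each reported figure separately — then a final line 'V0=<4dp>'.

(0,0): Delta=1.4937 Bond=-76.1056
(1,0): Delta=2.0919 Bond=-132.6580
(1,1): Delta=1.3380 Bond=-55.6308
(2,0): Delta=0.0000 Bond=0.0000
(2,1): Delta=2.6364 Bond=-193.9374
(2,2): Delta=1.0000 Bond=0.0000
V0=112.0964

Under the risk-neutral measure, an up-move has probability p* = (R−d)/(u−d) = 0.7045 and values discount at R = 1.03.
Payoff layer (t=3): V(3,0)=0.0000, V(3,1)=0.0000, V(3,2)=122.0728, V(3,3)=196.6729
Node (2,0) S=65.3184: V=(p*·0.0000+(1−p*)·0.0000)/1.03=0.0000; Δ=(0.0000−0.0000)/(75.7693−47.0292)=0.0000; B=V−Δ·S=0.0000
Node (2,1) S=105.2352: V=(p*·122.0728+(1−p*)·0.0000)/1.03=83.5008; Δ=(122.0728−0.0000)/(122.0728−75.7693)=2.6364; B=V−Δ·S=-193.9374
Node (2,2) S=169.5456: V=(p*·196.6729+(1−p*)·122.0728)/1.03=169.5456; Δ=(196.6729−122.0728)/(196.6729−122.0728)=1.0000; B=V−Δ·S=0.0000
Node (1,0) S=90.7200: V=(p*·83.5008+(1−p*)·0.0000)/1.03=57.1166; Δ=(83.5008−0.0000)/(105.2352−65.3184)=2.0919; B=V−Δ·S=-132.6580
Node (1,1) S=146.1600: V=(p*·169.5456+(1−p*)·83.5008)/1.03=139.9255; Δ=(169.5456−83.5008)/(169.5456−105.2352)=1.3380; B=V−Δ·S=-55.6308
Node (0,0) S=126.0000: V=(p*·139.9255+(1−p*)·57.1166)/1.03=112.0964; Δ=(139.9255−57.1166)/(146.1600−90.7200)=1.4937; B=V−Δ·S=-76.1056
The time-0 hedge costs 112.0964, which is the no-arbitrage price.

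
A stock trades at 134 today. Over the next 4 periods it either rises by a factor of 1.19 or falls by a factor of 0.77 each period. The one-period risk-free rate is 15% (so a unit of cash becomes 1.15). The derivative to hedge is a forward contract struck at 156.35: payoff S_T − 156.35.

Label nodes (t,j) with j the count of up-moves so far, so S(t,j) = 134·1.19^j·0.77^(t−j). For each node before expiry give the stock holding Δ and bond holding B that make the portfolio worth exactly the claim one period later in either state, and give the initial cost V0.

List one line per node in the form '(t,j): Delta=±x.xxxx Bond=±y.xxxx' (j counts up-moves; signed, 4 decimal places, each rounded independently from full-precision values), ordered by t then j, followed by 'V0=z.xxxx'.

Risk-neutral probability p* = (R−d)/(u−d) = (1.15−0.77)/(1.19−0.77) = 0.9048.
Terminal values V(4,·): V(4,0)=-109.2449, V(4,1)=-83.5512, V(4,2)=-43.8428, V(4,3)=17.5247, V(4,4)=112.3655
(3,0): S=61.1754. Δ = (V_up−V_dn)/(S_up−S_dn) = (-83.5512−-109.2449)/(72.7988−47.1051) = 1.0000. V = [p*·-83.5512 + (1−p*)·-109.2449]/1.15 = -74.7811. B = V − Δ·S = -135.9565.
(3,1): S=94.5438. Δ = (V_up−V_dn)/(S_up−S_dn) = (-43.8428−-83.5512)/(112.5072−72.7988) = 1.0000. V = [p*·-43.8428 + (1−p*)·-83.5512]/1.15 = -41.4127. B = V − Δ·S = -135.9565.
(3,2): S=146.1132. Δ = (V_up−V_dn)/(S_up−S_dn) = (17.5247−-43.8428)/(173.8747−112.5072) = 1.0000. V = [p*·17.5247 + (1−p*)·-43.8428]/1.15 = 10.1567. B = V − Δ·S = -135.9565.
(3,3): S=225.8113. Δ = (V_up−V_dn)/(S_up−S_dn) = (112.3655−17.5247)/(268.7155−173.8747) = 1.0000. V = [p*·112.3655 + (1−p*)·17.5247]/1.15 = 89.8548. B = V − Δ·S = -135.9565.
(2,0): S=79.4486. Δ = (V_up−V_dn)/(S_up−S_dn) = (-41.4127−-74.7811)/(94.5438−61.1754) = 1.0000. V = [p*·-41.4127 + (1−p*)·-74.7811]/1.15 = -38.7745. B = V − Δ·S = -118.2231.
(2,1): S=122.7842. Δ = (V_up−V_dn)/(S_up−S_dn) = (10.1567−-41.4127)/(146.1132−94.5438) = 1.0000. V = [p*·10.1567 + (1−p*)·-41.4127]/1.15 = 4.5611. B = V − Δ·S = -118.2231.
(2,2): S=189.7574. Δ = (V_up−V_dn)/(S_up−S_dn) = (89.8548−10.1567)/(225.8113−146.1132) = 1.0000. V = [p*·89.8548 + (1−p*)·10.1567]/1.15 = 71.5343. B = V − Δ·S = -118.2231.
(1,0): S=103.1800. Δ = (V_up−V_dn)/(S_up−S_dn) = (4.5611−-38.7745)/(122.7842−79.4486) = 1.0000. V = [p*·4.5611 + (1−p*)·-38.7745]/1.15 = 0.3773. B = V − Δ·S = -102.8027.
(1,1): S=159.4600. Δ = (V_up−V_dn)/(S_up−S_dn) = (71.5343−4.5611)/(189.7574−122.7842) = 1.0000. V = [p*·71.5343 + (1−p*)·4.5611]/1.15 = 56.6573. B = V − Δ·S = -102.8027.
(0,0): S=134.0000. Δ = (V_up−V_dn)/(S_up−S_dn) = (56.6573−0.3773)/(159.4600−103.1800) = 1.0000. V = [p*·56.6573 + (1−p*)·0.3773]/1.15 = 44.6064. B = V − Δ·S = -89.3936.
Each (Δ,B) replicates both successor values, so the strategy is self-financing and V0 is arbitrage-free.

(0,0): Delta=1.0000 Bond=-89.3936
(1,0): Delta=1.0000 Bond=-102.8027
(1,1): Delta=1.0000 Bond=-102.8027
(2,0): Delta=1.0000 Bond=-118.2231
(2,1): Delta=1.0000 Bond=-118.2231
(2,2): Delta=1.0000 Bond=-118.2231
(3,0): Delta=1.0000 Bond=-135.9565
(3,1): Delta=1.0000 Bond=-135.9565
(3,2): Delta=1.0000 Bond=-135.9565
(3,3): Delta=1.0000 Bond=-135.9565
V0=44.6064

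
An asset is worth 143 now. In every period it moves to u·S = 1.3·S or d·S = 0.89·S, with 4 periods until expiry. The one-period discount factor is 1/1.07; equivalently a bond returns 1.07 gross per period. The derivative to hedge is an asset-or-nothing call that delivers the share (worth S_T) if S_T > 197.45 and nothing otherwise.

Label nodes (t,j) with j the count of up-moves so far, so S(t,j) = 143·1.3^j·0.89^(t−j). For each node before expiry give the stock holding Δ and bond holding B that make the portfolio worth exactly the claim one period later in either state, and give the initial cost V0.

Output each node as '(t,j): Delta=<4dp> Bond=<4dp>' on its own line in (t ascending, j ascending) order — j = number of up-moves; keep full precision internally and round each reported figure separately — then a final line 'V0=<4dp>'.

(0,0): Delta=1.4145 Bond=-150.1999
(1,0): Delta=0.9021 Bond=-95.4967
(1,1): Delta=1.8628 Bond=-244.0470
(2,0): Delta=0.0000 Bond=0.0000
(2,1): Delta=1.6912 Bond=-232.7466
(2,2): Delta=2.0129 Bond=-297.3984
(3,0): Delta=0.0000 Bond=0.0000
(3,1): Delta=0.0000 Bond=0.0000
(3,2): Delta=3.1707 Bond=-567.2552
(3,3): Delta=1.0000 Bond=0.0000
V0=52.0786

No-arbitrage ⇒ martingale measure with p* = (R−d)/(u−d) = 0.4390.
At expiry t=4: V(4,0)=0.0000, V(4,1)=0.0000, V(4,2)=0.0000, V(4,3)=279.6122, V(4,4)=408.4223
  t=3,j=0: stock 100.8106 → up 131.0537 (V=0.0000), down 89.7214 (V=0.0000). Price 0.0000; hedge Δ=0.0000, bond B=0.0000.
  t=3,j=1: stock 147.2514 → up 191.4268 (V=0.0000), down 131.0537 (V=0.0000). Price 0.0000; hedge Δ=0.0000, bond B=0.0000.
  t=3,j=2: stock 215.0863 → up 279.6122 (V=279.6122), down 191.4268 (V=0.0000). Price 114.7258; hedge Δ=3.1707, bond B=-567.2552.
  t=3,j=3: stock 314.1710 → up 408.4223 (V=408.4223), down 279.6122 (V=279.6122). Price 314.1710; hedge Δ=1.0000, bond B=0.0000.
  t=2,j=0: stock 113.2703 → up 147.2514 (V=0.0000), down 100.8106 (V=0.0000). Price 0.0000; hedge Δ=0.0000, bond B=0.0000.
  t=2,j=1: stock 165.4510 → up 215.0863 (V=114.7258), down 147.2514 (V=0.0000). Price 47.0723; hedge Δ=1.6912, bond B=-232.7466.
  t=2,j=2: stock 241.6700 → up 314.1710 (V=314.1710), down 215.0863 (V=114.7258). Price 189.0534; hedge Δ=2.0129, bond B=-297.3984.
  t=1,j=0: stock 127.2700 → up 165.4510 (V=47.0723), down 113.2703 (V=0.0000). Price 19.3139; hedge Δ=0.9021, bond B=-95.4967.
  t=1,j=1: stock 185.9000 → up 241.6700 (V=189.0534), down 165.4510 (V=47.0723). Price 102.2481; hedge Δ=1.8628, bond B=-244.0470.
  t=0,j=0: stock 143.0000 → up 185.9000 (V=102.2481), down 127.2700 (V=19.3139). Price 52.0786; hedge Δ=1.4145, bond B=-150.1999.
Each (Δ,B) replicates both successor values, so the strategy is self-financing and V0 is arbitrage-free.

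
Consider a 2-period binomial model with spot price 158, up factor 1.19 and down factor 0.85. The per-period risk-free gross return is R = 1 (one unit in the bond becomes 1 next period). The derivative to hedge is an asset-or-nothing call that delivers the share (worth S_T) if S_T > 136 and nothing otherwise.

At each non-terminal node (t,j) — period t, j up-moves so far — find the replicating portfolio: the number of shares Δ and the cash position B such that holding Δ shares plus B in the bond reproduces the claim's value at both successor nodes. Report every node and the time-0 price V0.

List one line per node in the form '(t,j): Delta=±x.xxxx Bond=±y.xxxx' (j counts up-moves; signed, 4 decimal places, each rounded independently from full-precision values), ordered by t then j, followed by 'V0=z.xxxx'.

(0,0): Delta=2.1875 Bond=-223.2737
(1,0): Delta=3.5000 Bond=-399.5425
(1,1): Delta=1.0000 Bond=0.0000
V0=122.3513

Risk-neutral probability p* = (R−d)/(u−d) = (1−0.85)/(1.19−0.85) = 0.4412.
Terminal values V(2,·): V(2,0)=0.0000, V(2,1)=159.8170, V(2,2)=223.7438
  t=1,j=0: stock 134.3000 → up 159.8170 (V=159.8170), down 114.1550 (V=0.0000). Price 70.5075; hedge Δ=3.5000, bond B=-399.5425.
  t=1,j=1: stock 188.0200 → up 223.7438 (V=223.7438), down 159.8170 (V=159.8170). Price 188.0200; hedge Δ=1.0000, bond B=0.0000.
  t=0,j=0: stock 158.0000 → up 188.0200 (V=188.0200), down 134.3000 (V=70.5075). Price 122.3513; hedge Δ=2.1875, bond B=-223.2737.
Each (Δ,B) replicates both successor values, so the strategy is self-financing and V0 is arbitrage-free.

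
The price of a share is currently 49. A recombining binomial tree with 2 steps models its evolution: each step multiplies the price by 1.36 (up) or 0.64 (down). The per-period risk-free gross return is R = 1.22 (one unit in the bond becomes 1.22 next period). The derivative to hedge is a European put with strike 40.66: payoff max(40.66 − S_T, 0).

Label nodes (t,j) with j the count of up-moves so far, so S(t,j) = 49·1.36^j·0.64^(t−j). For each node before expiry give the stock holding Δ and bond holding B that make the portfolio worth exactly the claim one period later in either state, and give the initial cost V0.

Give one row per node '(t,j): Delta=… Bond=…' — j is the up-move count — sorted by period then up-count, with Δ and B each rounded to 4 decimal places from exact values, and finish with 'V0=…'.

Since d<R<u, set p* = (R−d)/(u−d) = 0.8056; price each node as the discounted p*-expectation of its children.
Terminal payoffs: V(2,0)=20.5896, V(2,1)=0.0000, V(2,2)=0.0000
Node (1,0) S=31.3600: V=(p*·0.0000+(1−p*)·20.5896)/1.22=3.2816; Δ=(0.0000−20.5896)/(42.6496−20.0704)=-0.9119; B=V−Δ·S=31.8783
Node (1,1) S=66.6400: V=(p*·0.0000+(1−p*)·0.0000)/1.22=0.0000; Δ=(0.0000−0.0000)/(90.6304−42.6496)=0.0000; B=V−Δ·S=0.0000
Node (0,0) S=49.0000: V=(p*·0.0000+(1−p*)·3.2816)/1.22=0.5230; Δ=(0.0000−3.2816)/(66.6400−31.3600)=-0.0930; B=V−Δ·S=5.0808
Each (Δ,B) replicates both successor values, so the strategy is self-financing and V0 is arbitrage-free.

(0,0): Delta=-0.0930 Bond=5.0808
(1,0): Delta=-0.9119 Bond=31.8783
(1,1): Delta=0.0000 Bond=0.0000
V0=0.5230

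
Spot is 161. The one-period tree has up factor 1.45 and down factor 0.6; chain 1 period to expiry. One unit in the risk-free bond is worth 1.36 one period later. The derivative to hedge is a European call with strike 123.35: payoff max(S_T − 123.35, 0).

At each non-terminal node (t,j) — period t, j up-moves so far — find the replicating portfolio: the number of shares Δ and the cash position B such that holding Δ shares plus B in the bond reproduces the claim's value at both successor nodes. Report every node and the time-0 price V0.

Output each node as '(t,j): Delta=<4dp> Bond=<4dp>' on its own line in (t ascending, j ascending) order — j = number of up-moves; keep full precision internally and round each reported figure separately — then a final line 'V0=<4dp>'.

Risk-neutral probability p* = (R−d)/(u−d) = (1.36−0.6)/(1.45−0.6) = 0.8941.
Terminal payoffs: V(1,0)=0.0000, V(1,1)=110.1000
(0,0): S=161.0000. Δ = (V_up−V_dn)/(S_up−S_dn) = (110.1000−0.0000)/(233.4500−96.6000) = 0.8045. V = [p*·110.1000 + (1−p*)·0.0000]/1.36 = 72.3841. B = V − Δ·S = -57.1453.
The time-0 hedge costs 72.3841, which is the no-arbitrage price.

(0,0): Delta=0.8045 Bond=-57.1453
V0=72.3841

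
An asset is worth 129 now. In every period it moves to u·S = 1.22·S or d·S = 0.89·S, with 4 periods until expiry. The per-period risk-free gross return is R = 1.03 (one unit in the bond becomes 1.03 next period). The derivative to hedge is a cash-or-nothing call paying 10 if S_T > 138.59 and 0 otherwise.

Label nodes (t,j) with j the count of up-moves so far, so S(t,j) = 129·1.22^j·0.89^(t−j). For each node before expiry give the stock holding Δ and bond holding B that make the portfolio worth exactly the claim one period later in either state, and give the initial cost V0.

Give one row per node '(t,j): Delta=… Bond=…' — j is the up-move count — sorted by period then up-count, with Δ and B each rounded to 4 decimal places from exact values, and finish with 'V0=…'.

(0,0): Delta=0.0907 Bond=-6.6693
(1,0): Delta=0.1215 Bond=-10.4102
(1,1): Delta=0.0602 Bond=-2.0640
(2,0): Delta=0.1221 Bond=-10.7849
(2,1): Delta=0.1209 Bond=-10.6377
(2,2): Delta=0.0000 Bond=9.4260
(3,0): Delta=0.0000 Bond=0.0000
(3,1): Delta=0.2431 Bond=-26.1842
(3,2): Delta=0.0000 Bond=9.7087
(3,3): Delta=0.0000 Bond=9.7087
V0=5.0308

The replicating-portfolio and risk-neutral prices coincide; use p* = (1.03−0.89)/(1.22−0.89) = 0.4242 for the latter.
Payoff layer (t=4): V(4,0)=0.0000, V(4,1)=0.0000, V(4,2)=10.0000, V(4,3)=10.0000, V(4,4)=10.0000
  t=3,j=0: stock 90.9410 → up 110.9480 (V=0.0000), down 80.9375 (V=0.0000). Price 0.0000; hedge Δ=0.0000, bond B=0.0000.
  t=3,j=1: stock 124.6607 → up 152.0861 (V=10.0000), down 110.9480 (V=0.0000). Price 4.1189; hedge Δ=0.2431, bond B=-26.1842.
  t=3,j=2: stock 170.8832 → up 208.4775 (V=10.0000), down 152.0861 (V=10.0000). Price 9.7087; hedge Δ=0.0000, bond B=9.7087.
  t=3,j=3: stock 234.2444 → up 285.7782 (V=10.0000), down 208.4775 (V=10.0000). Price 9.7087; hedge Δ=0.0000, bond B=9.7087.
  t=2,j=0: stock 102.1809 → up 124.6607 (V=4.1189), down 90.9410 (V=0.0000). Price 1.6965; hedge Δ=0.1221, bond B=-10.7849.
  t=2,j=1: stock 140.0682 → up 170.8832 (V=9.7087), down 124.6607 (V=4.1189). Price 6.3013; hedge Δ=0.1209, bond B=-10.6377.
  t=2,j=2: stock 192.0036 → up 234.2444 (V=9.7087), down 170.8832 (V=9.7087). Price 9.4260; hedge Δ=0.0000, bond B=9.4260.
  t=1,j=0: stock 114.8100 → up 140.0682 (V=6.3013), down 102.1809 (V=1.6965). Price 3.5437; hedge Δ=0.1215, bond B=-10.4102.
  t=1,j=1: stock 157.3800 → up 192.0036 (V=9.4260), down 140.0682 (V=6.3013). Price 7.4048; hedge Δ=0.0602, bond B=-2.0640.
  t=0,j=0: stock 129.0000 → up 157.3800 (V=7.4048), down 114.8100 (V=3.5437). Price 5.0308; hedge Δ=0.0907, bond B=-6.6693.
Each (Δ,B) replicates both successor values, so the strategy is self-financing and V0 is arbitrage-free.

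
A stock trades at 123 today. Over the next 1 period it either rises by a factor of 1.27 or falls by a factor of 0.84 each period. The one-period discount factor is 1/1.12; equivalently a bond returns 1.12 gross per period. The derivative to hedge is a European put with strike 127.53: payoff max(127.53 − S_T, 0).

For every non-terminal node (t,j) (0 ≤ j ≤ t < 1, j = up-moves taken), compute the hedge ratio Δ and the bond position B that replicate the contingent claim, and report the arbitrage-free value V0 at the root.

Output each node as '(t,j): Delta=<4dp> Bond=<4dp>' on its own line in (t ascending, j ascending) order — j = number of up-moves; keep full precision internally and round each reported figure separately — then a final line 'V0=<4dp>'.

(0,0): Delta=-0.4577 Bond=63.8428
V0=7.5405

Under the risk-neutral measure, an up-move has probability p* = (R−d)/(u−d) = 0.6512 and values discount at R = 1.12.
Terminal values V(1,·): V(1,0)=24.2100, V(1,1)=0.0000
  t=0,j=0: stock 123.0000 → up 156.2100 (V=0.0000), down 103.3200 (V=24.2100). Price 7.5405; hedge Δ=-0.4577, bond B=63.8428.
Self-financing check: at every node Δ·S+B equals the discounted successor values.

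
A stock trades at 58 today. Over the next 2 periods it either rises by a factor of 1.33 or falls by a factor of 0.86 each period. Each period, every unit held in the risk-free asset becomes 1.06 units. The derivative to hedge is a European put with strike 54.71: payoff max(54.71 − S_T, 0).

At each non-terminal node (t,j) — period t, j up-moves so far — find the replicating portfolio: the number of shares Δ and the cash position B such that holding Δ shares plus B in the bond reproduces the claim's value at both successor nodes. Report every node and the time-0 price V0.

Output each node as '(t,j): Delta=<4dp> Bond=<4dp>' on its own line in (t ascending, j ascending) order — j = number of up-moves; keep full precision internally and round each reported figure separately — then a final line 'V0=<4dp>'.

Risk-neutral probability p* = (R−d)/(u−d) = (1.06−0.86)/(1.33−0.86) = 0.4255.
Terminal payoffs: V(2,0)=11.8132, V(2,1)=0.0000, V(2,2)=0.0000
  t=1,j=0: stock 49.8800 → up 66.3404 (V=0.0000), down 42.8968 (V=11.8132). Price 6.4022; hedge Δ=-0.5039, bond B=31.5366.
  t=1,j=1: stock 77.1400 → up 102.5962 (V=0.0000), down 66.3404 (V=0.0000). Price 0.0000; hedge Δ=0.0000, bond B=0.0000.
  t=0,j=0: stock 58.0000 → up 77.1400 (V=0.0000), down 49.8800 (V=6.4022). Price 3.4697; hedge Δ=-0.2349, bond B=17.0913.
Root portfolio cost Δ·58+B reproduces V0=3.4697.

(0,0): Delta=-0.2349 Bond=17.0913
(1,0): Delta=-0.5039 Bond=31.5366
(1,1): Delta=0.0000 Bond=0.0000
V0=3.4697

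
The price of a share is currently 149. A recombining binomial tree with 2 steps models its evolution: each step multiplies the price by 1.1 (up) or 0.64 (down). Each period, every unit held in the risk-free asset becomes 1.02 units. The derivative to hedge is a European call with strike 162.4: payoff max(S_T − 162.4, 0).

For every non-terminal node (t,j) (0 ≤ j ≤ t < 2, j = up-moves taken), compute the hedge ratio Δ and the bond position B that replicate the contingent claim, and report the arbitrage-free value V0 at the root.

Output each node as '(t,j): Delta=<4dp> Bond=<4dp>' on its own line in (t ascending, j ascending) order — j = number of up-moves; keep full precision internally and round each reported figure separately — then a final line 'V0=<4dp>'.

(0,0): Delta=0.2114 Bond=-19.7632
(1,0): Delta=0.0000 Bond=0.0000
(1,1): Delta=0.2373 Bond=-24.4024
V0=11.7344

Risk-neutral probability p* = (R−d)/(u−d) = (1.02−0.64)/(1.1−0.64) = 0.8261.
Terminal payoffs: V(2,0)=0.0000, V(2,1)=0.0000, V(2,2)=17.8900
Node (1,0) S=95.3600: V=(p*·0.0000+(1−p*)·0.0000)/1.02=0.0000; Δ=(0.0000−0.0000)/(104.8960−61.0304)=0.0000; B=V−Δ·S=0.0000
Node (1,1) S=163.9000: V=(p*·17.8900+(1−p*)·0.0000)/1.02=14.4889; Δ=(17.8900−0.0000)/(180.2900−104.8960)=0.2373; B=V−Δ·S=-24.4024
Node (0,0) S=149.0000: V=(p*·14.4889+(1−p*)·0.0000)/1.02=11.7344; Δ=(14.4889−0.0000)/(163.9000−95.3600)=0.2114; B=V−Δ·S=-19.7632
Root portfolio cost Δ·149+B reproduces V0=11.7344.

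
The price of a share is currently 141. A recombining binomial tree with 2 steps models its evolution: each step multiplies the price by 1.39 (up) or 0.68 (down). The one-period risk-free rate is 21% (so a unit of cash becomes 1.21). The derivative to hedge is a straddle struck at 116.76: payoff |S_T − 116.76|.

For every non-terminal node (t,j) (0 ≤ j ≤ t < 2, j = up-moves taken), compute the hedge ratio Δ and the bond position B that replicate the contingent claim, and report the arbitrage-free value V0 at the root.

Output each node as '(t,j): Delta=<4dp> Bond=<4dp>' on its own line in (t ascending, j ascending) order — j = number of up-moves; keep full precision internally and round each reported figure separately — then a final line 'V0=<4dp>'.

(0,0): Delta=0.7842 Bond=-44.7899
(1,0): Delta=-0.5149 Bond=70.3546
(1,1): Delta=1.0000 Bond=-96.4959
V0=65.7784

Since d<R<u, set p* = (R−d)/(u−d) = 0.7465; price each node as the discounted p*-expectation of its children.
Terminal payoffs: V(2,0)=51.5616, V(2,1)=16.5132, V(2,2)=155.6661
(1,0): S=95.8800. Δ = (V_up−V_dn)/(S_up−S_dn) = (16.5132−51.5616)/(133.2732−65.1984) = -0.5149. V = [p*·16.5132 + (1−p*)·51.5616]/1.21 = 20.9907. B = V − Δ·S = 70.3546.
(1,1): S=195.9900. Δ = (V_up−V_dn)/(S_up−S_dn) = (155.6661−16.5132)/(272.4261−133.2732) = 1.0000. V = [p*·155.6661 + (1−p*)·16.5132]/1.21 = 99.4941. B = V − Δ·S = -96.4959.
(0,0): S=141.0000. Δ = (V_up−V_dn)/(S_up−S_dn) = (99.4941−20.9907)/(195.9900−95.8800) = 0.7842. V = [p*·99.4941 + (1−p*)·20.9907]/1.21 = 65.7784. B = V − Δ·S = -44.7899.
Self-financing check: at every node Δ·S+B equals the discounted successor values.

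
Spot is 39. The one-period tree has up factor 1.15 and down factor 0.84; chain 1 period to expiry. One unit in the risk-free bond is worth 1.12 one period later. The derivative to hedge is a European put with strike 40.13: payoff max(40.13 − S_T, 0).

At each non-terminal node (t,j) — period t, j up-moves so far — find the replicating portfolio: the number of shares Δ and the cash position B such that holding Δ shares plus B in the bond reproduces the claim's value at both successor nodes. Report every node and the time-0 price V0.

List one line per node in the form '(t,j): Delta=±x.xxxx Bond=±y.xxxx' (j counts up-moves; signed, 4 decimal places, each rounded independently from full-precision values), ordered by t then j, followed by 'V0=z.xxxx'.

Risk-neutral probability p* = (R−d)/(u−d) = (1.12−0.84)/(1.15−0.84) = 0.9032.
At expiry t=1: V(1,0)=7.3700, V(1,1)=0.0000
Node (0,0) S=39.0000: V=(p*·0.0000+(1−p*)·7.3700)/1.12=0.6368; Δ=(0.0000−7.3700)/(44.8500−32.7600)=-0.6096; B=V−Δ·S=24.4110
Each (Δ,B) replicates both successor values, so the strategy is self-financing and V0 is arbitrage-free.

(0,0): Delta=-0.6096 Bond=24.4110
V0=0.6368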